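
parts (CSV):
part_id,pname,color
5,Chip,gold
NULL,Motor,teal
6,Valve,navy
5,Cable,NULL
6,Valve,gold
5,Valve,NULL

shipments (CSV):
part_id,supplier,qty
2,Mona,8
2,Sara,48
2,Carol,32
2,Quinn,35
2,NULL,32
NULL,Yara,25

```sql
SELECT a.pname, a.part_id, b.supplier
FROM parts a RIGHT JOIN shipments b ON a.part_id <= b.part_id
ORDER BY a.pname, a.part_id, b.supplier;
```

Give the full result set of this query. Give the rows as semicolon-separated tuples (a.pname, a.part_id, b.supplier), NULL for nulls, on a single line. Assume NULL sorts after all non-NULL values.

(NULL, NULL, Carol); (NULL, NULL, Mona); (NULL, NULL, Quinn); (NULL, NULL, Sara); (NULL, NULL, Yara); (NULL, NULL, NULL)

RIGHT JOIN keeps every row from `shipments`; unmatched rows get NULL for `parts`'s columns.
Matching on a.part_id <= b.part_id. A NULL in a compared column never satisfies the condition.
Matched pairs: 0; unmatched b rows kept: 6.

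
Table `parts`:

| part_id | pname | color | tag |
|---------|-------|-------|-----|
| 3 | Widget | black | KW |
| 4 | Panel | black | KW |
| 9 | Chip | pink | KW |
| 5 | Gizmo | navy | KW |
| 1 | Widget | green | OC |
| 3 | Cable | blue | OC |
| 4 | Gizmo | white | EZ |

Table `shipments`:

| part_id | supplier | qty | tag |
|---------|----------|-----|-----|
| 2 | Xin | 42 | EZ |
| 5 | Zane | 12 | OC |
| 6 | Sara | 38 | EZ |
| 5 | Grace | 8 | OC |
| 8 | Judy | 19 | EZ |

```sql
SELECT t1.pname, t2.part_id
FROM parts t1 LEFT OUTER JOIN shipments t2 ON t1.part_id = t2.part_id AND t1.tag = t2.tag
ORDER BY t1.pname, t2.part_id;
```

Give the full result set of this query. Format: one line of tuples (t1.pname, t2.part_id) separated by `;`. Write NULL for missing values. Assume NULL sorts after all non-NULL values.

(Cable, NULL); (Chip, NULL); (Gizmo, NULL); (Gizmo, NULL); (Panel, NULL); (Widget, NULL); (Widget, NULL)

LEFT JOIN keeps every row from `parts`; unmatched rows get NULL for `shipments`'s columns.
Matching on t1.part_id = t2.part_id AND t1.tag = t2.tag.
Matched pairs: 0; unmatched t1 rows kept: 7.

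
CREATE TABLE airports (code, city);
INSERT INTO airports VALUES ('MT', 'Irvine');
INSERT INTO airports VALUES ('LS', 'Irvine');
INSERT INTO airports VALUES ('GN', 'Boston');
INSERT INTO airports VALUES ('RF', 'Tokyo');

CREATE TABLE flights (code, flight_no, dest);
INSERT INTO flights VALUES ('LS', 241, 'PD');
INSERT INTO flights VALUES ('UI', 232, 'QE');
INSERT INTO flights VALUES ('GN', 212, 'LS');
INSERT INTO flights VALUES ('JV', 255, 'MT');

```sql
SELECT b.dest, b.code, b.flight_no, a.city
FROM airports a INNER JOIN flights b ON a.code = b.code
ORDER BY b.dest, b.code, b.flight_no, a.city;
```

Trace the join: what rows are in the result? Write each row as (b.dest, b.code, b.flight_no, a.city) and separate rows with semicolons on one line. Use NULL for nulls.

(LS, GN, 212, Boston); (PD, LS, 241, Irvine)

INNER JOIN keeps only pairs where the ON condition holds.
Matching on a.code = b.code.
- a[0] code=MT → no match; dropped.
- a[1] code=LS → 1 match(es) in b → 1 row(s).
- a[2] code=GN → 1 match(es) in b → 1 row(s).
- a[3] code=RF → no match; dropped.
After projecting and ordering:
b.dest | b.code | b.flight_no | a.city
LS | GN | 212 | Boston
PD | LS | 241 | Irvine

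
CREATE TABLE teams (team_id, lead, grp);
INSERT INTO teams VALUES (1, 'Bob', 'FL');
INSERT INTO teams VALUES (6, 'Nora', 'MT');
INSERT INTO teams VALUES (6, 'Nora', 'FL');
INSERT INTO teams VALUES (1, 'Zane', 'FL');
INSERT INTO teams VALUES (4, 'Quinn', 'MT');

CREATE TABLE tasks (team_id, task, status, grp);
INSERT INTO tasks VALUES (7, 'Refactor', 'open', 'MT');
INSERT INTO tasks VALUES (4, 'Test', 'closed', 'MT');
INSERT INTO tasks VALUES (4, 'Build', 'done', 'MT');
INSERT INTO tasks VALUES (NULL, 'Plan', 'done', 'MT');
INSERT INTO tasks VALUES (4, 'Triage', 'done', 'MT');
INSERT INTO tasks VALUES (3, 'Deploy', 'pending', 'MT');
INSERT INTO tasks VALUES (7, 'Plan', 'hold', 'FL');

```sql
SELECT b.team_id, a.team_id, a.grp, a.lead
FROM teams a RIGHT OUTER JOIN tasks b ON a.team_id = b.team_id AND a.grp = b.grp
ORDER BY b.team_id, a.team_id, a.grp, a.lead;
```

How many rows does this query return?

RIGHT JOIN keeps every row from `tasks`; unmatched rows get NULL for `teams`'s columns.
Matching on a.team_id = b.team_id AND a.grp = b.grp. A NULL in a compared column never satisfies the condition.
Matched pairs: 3; unmatched b rows kept: 4.
Total: 3 matched + 4 padded = 7 rows.

7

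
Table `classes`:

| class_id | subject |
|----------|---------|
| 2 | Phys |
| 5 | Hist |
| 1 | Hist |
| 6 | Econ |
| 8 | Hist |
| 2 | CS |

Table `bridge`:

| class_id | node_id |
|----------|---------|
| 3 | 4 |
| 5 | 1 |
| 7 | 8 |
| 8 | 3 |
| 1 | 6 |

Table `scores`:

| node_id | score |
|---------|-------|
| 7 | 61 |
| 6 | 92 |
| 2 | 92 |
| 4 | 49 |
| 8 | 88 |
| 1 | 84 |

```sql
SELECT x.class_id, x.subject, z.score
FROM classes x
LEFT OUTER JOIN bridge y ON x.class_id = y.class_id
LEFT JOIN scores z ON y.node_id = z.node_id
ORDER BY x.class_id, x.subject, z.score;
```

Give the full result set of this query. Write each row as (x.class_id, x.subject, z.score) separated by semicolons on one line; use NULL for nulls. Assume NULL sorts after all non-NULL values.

(1, Hist, 92); (2, CS, NULL); (2, Phys, NULL); (5, Hist, 84); (6, Econ, NULL); (8, Hist, NULL)

Step 1 — x LEFT JOIN y on class_id → 6 row(s).
Then LEFT JOIN `scores z` on node_id: each of those 6 rows is kept; rows whose y.node_id has no match in z get NULL for z's columns.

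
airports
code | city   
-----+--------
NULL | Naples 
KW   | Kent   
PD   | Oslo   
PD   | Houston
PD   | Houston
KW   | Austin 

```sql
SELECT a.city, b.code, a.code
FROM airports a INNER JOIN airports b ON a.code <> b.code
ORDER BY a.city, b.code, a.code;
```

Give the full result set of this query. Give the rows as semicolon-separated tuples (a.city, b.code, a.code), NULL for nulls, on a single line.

INNER JOIN keeps only pairs where the ON condition holds.
Matching on a.code <> b.code. A NULL in a compared column never satisfies the condition.
Matched pairs: 12.

(Austin, PD, KW); (Austin, PD, KW); (Austin, PD, KW); (Houston, KW, PD); (Houston, KW, PD); (Houston, KW, PD); (Houston, KW, PD); (Kent, PD, KW); (Kent, PD, KW); (Kent, PD, KW); (Oslo, KW, PD); (Oslo, KW, PD)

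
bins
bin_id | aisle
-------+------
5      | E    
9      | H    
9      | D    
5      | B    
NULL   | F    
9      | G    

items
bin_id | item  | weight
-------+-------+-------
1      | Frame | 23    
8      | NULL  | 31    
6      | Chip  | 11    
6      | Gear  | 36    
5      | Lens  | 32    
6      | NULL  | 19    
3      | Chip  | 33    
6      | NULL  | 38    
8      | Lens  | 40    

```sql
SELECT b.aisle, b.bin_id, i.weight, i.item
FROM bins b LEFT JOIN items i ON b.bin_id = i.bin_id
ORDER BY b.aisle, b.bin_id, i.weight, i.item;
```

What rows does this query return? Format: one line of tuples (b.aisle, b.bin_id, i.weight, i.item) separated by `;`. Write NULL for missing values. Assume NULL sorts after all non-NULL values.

LEFT JOIN keeps every row from `bins`; unmatched rows get NULL for `items`'s columns.
Matching on b.bin_id = i.bin_id. A NULL in a compared column never satisfies the condition.
Matched pairs: 2; unmatched b rows kept: 4.

(B, 5, 32, Lens); (D, 9, NULL, NULL); (E, 5, 32, Lens); (F, NULL, NULL, NULL); (G, 9, NULL, NULL); (H, 9, NULL, NULL)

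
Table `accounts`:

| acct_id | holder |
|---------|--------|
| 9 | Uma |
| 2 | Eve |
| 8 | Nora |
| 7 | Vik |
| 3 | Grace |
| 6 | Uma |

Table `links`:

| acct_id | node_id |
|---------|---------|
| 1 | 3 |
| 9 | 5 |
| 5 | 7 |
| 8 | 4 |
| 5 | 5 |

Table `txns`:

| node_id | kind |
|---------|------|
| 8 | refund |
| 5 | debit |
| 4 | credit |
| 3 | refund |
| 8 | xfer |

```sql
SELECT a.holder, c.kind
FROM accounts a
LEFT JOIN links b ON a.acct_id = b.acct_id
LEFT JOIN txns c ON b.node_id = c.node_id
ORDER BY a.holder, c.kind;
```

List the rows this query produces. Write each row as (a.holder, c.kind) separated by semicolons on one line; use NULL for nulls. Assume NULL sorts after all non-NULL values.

(Eve, NULL); (Grace, NULL); (Nora, credit); (Uma, debit); (Uma, NULL); (Vik, NULL)

Evaluate left to right. First `accounts a LEFT JOIN links b` on acct_id: 6 row(s).
Then LEFT JOIN `txns c` on node_id: each of those 6 rows is kept; rows whose b.node_id has no match in c get NULL for c's columns.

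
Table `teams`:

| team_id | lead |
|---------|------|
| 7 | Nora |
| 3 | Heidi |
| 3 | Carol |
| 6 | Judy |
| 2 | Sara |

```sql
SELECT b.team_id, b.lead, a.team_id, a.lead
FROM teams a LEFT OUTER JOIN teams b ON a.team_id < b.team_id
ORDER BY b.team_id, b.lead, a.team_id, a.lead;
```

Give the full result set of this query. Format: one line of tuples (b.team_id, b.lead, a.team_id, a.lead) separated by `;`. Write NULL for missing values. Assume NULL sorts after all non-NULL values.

(3, Carol, 2, Sara); (3, Heidi, 2, Sara); (6, Judy, 2, Sara); (6, Judy, 3, Carol); (6, Judy, 3, Heidi); (7, Nora, 2, Sara); (7, Nora, 3, Carol); (7, Nora, 3, Heidi); (7, Nora, 6, Judy); (NULL, NULL, 7, Nora)

LEFT JOIN keeps every row from `teams a`; unmatched rows get NULL for `teams b`'s columns.
Matching on a.team_id < b.team_id.
- a (team_id=7) has no partner → padded with NULL.
- a (team_id=3) pairs with 2 row(s) of b.
- a (team_id=3) pairs with 2 row(s) of b.
- a (team_id=6) pairs with 1 row(s) of b.
- a (team_id=2) pairs with 4 row(s) of b.
After projecting and ordering:
b.team_id | b.lead | a.team_id | a.lead
3 | Carol | 2 | Sara
3 | Heidi | 2 | Sara
6 | Judy | 2 | Sara
6 | Judy | 3 | Carol
6 | Judy | 3 | Heidi
7 | Nora | 2 | Sara
7 | Nora | 3 | Carol
7 | Nora | 3 | Heidi
7 | Nora | 6 | Judy
NULL | NULL | 7 | Nora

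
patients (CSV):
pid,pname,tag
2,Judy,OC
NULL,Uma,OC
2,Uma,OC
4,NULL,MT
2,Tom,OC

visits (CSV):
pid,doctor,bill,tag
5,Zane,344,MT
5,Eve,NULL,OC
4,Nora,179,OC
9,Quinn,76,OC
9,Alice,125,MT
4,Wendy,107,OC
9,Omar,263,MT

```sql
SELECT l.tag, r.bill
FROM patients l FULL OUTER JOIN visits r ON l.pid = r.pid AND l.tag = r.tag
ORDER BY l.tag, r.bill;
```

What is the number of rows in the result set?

12

FULL OUTER JOIN keeps every row from both sides; unmatched rows get NULL for the other side's columns.
Matching on l.pid = r.pid AND l.tag = r.tag. A NULL in a compared column never satisfies the condition.
Matched pairs: 0; unmatched l rows kept: 5; unmatched r rows kept: 7.
Total: 0 matched + 12 padded = 12 rows.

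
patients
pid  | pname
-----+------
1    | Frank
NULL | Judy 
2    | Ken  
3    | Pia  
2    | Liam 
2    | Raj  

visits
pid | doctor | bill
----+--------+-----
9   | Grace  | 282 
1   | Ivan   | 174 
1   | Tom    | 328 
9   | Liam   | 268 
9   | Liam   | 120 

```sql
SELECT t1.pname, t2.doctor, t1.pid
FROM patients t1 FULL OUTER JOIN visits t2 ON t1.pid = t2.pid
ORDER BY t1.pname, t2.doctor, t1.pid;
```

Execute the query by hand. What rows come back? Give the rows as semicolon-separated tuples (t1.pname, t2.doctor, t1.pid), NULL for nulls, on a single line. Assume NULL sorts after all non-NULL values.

(Frank, Ivan, 1); (Frank, Tom, 1); (Judy, NULL, NULL); (Ken, NULL, 2); (Liam, NULL, 2); (Pia, NULL, 3); (Raj, NULL, 2); (NULL, Grace, NULL); (NULL, Liam, NULL); (NULL, Liam, NULL)

FULL OUTER JOIN keeps every row from both sides; unmatched rows get NULL for the other side's columns.
Matching on t1.pid = t2.pid. A NULL in a compared column never satisfies the condition.
Matched pairs: 2; unmatched t1 rows kept: 5; unmatched t2 rows kept: 3.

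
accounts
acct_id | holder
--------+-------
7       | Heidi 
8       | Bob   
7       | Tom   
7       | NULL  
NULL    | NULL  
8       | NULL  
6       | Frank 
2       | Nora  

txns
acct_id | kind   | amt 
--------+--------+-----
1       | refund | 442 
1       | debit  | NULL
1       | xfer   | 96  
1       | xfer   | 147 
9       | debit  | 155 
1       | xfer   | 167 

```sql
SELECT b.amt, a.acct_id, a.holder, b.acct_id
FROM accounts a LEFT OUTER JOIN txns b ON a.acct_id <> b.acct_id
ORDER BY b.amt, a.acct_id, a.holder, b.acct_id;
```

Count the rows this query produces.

43

LEFT JOIN keeps every row from `accounts`; unmatched rows get NULL for `txns`'s columns.
Matching on a.acct_id <> b.acct_id. A NULL in a compared column never satisfies the condition.
Matched pairs: 42; unmatched a rows kept: 1.
Total: 42 matched + 1 padded = 43 rows.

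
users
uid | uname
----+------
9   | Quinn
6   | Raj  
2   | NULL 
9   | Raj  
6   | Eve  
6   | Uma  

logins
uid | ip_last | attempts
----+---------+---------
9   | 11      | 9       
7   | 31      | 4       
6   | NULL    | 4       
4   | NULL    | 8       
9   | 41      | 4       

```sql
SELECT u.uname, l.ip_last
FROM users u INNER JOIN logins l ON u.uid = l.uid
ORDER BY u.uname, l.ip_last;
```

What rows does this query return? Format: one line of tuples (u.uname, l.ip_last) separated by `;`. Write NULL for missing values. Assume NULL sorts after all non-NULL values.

(Eve, NULL); (Quinn, 11); (Quinn, 41); (Raj, 11); (Raj, 41); (Raj, NULL); (Uma, NULL)

INNER JOIN keeps only pairs where the ON condition holds.
Matching on u.uid = l.uid.
- u[0] uid=9 → 2 match(es) in l → 2 row(s).
- u[1] uid=6 → 1 match(es) in l → 1 row(s).
- u[2] uid=2 → no match; dropped.
- u[3] uid=9 → 2 match(es) in l → 2 row(s).
- u[4] uid=6 → 1 match(es) in l → 1 row(s).
- u[5] uid=6 → 1 match(es) in l → 1 row(s).
After projecting and ordering:
u.uname | l.ip_last
Eve | NULL
Quinn | 11
Quinn | 41
Raj | 11
Raj | 41
Raj | NULL
Uma | NULL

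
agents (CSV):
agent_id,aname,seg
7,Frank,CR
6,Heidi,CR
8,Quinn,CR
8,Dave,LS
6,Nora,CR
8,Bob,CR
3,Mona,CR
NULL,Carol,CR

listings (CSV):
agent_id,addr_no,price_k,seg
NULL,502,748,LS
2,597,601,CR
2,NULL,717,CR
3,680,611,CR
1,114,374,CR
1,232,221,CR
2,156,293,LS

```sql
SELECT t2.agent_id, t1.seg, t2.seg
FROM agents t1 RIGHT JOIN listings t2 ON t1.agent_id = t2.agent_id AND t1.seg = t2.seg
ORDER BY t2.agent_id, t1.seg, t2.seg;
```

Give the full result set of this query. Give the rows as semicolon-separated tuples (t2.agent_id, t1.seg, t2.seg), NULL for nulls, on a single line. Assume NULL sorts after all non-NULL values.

(1, NULL, CR); (1, NULL, CR); (2, NULL, CR); (2, NULL, CR); (2, NULL, LS); (3, CR, CR); (NULL, NULL, LS)

RIGHT JOIN keeps every row from `listings`; unmatched rows get NULL for `agents`'s columns.
Matching on t1.agent_id = t2.agent_id AND t1.seg = t2.seg. A NULL in a compared column never satisfies the condition.
Matched pairs: 1; unmatched t2 rows kept: 6.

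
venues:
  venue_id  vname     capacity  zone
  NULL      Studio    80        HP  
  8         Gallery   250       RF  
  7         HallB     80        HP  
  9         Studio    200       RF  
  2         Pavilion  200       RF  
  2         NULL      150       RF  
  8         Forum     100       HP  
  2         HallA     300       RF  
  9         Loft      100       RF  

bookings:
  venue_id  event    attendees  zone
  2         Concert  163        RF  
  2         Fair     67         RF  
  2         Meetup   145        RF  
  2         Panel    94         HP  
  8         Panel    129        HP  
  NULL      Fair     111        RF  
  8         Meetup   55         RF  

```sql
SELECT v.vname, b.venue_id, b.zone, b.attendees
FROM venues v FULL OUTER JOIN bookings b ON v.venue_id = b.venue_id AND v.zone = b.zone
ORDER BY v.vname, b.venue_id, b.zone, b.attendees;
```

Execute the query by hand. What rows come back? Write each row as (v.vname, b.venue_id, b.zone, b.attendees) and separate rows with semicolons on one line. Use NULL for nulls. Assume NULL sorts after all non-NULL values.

(Forum, 8, HP, 129); (Gallery, 8, RF, 55); (HallA, 2, RF, 67); (HallA, 2, RF, 145); (HallA, 2, RF, 163); (HallB, NULL, NULL, NULL); (Loft, NULL, NULL, NULL); (Pavilion, 2, RF, 67); (Pavilion, 2, RF, 145); (Pavilion, 2, RF, 163); (Studio, NULL, NULL, NULL); (Studio, NULL, NULL, NULL); (NULL, 2, HP, 94); (NULL, 2, RF, 67); (NULL, 2, RF, 145); (NULL, 2, RF, 163); (NULL, NULL, RF, 111)

FULL OUTER JOIN keeps every row from both sides; unmatched rows get NULL for the other side's columns.
Matching on v.venue_id = b.venue_id AND v.zone = b.zone. A NULL in a compared column never satisfies the condition.
Matched pairs: 11; unmatched v rows kept: 4; unmatched b rows kept: 2.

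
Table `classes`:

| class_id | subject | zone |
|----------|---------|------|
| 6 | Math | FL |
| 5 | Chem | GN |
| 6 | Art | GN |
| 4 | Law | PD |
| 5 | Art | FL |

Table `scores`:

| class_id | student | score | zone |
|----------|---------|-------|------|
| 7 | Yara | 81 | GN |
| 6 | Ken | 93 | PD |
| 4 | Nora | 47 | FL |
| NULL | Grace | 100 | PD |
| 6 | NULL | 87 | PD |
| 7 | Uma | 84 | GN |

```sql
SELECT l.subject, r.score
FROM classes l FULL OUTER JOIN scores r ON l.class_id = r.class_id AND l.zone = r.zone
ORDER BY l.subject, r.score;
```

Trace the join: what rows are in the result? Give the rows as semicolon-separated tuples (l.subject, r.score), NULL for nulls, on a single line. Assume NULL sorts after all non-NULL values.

(Art, NULL); (Art, NULL); (Chem, NULL); (Law, NULL); (Math, NULL); (NULL, 47); (NULL, 81); (NULL, 84); (NULL, 87); (NULL, 93); (NULL, 100)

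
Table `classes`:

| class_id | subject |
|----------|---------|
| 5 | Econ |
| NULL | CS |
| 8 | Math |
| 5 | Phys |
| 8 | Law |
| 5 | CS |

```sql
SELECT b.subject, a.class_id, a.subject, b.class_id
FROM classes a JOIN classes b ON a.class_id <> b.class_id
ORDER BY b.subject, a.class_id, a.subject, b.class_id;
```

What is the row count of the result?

INNER JOIN keeps only pairs where the ON condition holds.
Matching on a.class_id <> b.class_id. A NULL in a compared column never satisfies the condition.
Matched pairs: 12.
Total: 12 rows.

12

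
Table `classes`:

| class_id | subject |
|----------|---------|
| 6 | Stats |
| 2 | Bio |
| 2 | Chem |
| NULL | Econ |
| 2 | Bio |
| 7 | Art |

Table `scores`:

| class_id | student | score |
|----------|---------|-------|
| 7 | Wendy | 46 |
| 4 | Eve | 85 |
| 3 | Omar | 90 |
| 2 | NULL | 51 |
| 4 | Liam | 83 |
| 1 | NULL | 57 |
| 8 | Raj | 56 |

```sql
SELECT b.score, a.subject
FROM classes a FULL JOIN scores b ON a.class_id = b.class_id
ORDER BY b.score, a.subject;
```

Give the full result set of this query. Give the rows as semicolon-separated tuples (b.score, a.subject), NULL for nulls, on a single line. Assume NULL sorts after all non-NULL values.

(46, Art); (51, Bio); (51, Bio); (51, Chem); (56, NULL); (57, NULL); (83, NULL); (85, NULL); (90, NULL); (NULL, Econ); (NULL, Stats)

FULL OUTER JOIN keeps every row from both sides; unmatched rows get NULL for the other side's columns.
Matching on a.class_id = b.class_id. A NULL in a compared column never satisfies the condition.
- a[0] class_id=6 → no match; kept with NULLs on the b side.
- a[1] class_id=2 → 1 match(es) in b → 1 row(s).
- a[2] class_id=2 → 1 match(es) in b → 1 row(s).
- a[3] class_id=NULL → no match; kept with NULLs on the b side.
- a[4] class_id=2 → 1 match(es) in b → 1 row(s).
- a[5] class_id=7 → 1 match(es) in b → 1 row(s).
- 5 b row(s) had no a match → kept, a columns NULL.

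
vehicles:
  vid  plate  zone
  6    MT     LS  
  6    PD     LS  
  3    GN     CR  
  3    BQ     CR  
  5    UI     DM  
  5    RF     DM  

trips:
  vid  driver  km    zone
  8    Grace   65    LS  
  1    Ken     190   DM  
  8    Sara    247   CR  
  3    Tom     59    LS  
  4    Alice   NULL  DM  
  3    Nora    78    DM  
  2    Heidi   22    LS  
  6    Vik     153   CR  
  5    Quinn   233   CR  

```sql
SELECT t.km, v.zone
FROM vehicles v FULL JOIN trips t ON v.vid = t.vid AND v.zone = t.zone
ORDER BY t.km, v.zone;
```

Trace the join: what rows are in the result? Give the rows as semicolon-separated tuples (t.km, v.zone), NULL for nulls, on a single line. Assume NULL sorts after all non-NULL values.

FULL OUTER JOIN keeps every row from both sides; unmatched rows get NULL for the other side's columns.
Matching on v.vid = t.vid AND v.zone = t.zone.
- vid=6, zone=LS: no t row matches, row kept with t columns NULL.
- vid=6, zone=LS: no t row matches, row kept with t columns NULL.
- vid=3, zone=CR: no t row matches, row kept with t columns NULL.
- vid=3, zone=CR: no t row matches, row kept with t columns NULL.
- vid=5, zone=DM: no t row matches, row kept with t columns NULL.
- vid=5, zone=DM: no t row matches, row kept with t columns NULL.
- 9 t row(s) had no v match → kept, v columns NULL.

(22, NULL); (59, NULL); (65, NULL); (78, NULL); (153, NULL); (190, NULL); (233, NULL); (247, NULL); (NULL, CR); (NULL, CR); (NULL, DM); (NULL, DM); (NULL, LS); (NULL, LS); (NULL, NULL)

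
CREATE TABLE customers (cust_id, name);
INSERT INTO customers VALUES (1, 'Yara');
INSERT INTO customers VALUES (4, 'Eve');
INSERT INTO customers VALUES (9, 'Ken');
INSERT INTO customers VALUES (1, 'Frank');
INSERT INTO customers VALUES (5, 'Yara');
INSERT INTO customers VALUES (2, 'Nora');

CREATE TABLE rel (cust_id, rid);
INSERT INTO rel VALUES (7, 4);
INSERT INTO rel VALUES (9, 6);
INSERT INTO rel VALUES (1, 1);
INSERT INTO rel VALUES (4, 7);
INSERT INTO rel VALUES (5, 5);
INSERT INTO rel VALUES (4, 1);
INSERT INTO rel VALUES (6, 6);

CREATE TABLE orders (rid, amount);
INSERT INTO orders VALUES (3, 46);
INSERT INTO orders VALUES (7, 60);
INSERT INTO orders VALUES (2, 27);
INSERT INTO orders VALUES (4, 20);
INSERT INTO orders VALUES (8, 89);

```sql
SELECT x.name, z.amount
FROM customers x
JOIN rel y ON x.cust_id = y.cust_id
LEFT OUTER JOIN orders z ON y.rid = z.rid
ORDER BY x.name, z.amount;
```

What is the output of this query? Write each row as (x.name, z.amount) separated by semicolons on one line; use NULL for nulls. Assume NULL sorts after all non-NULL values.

(Eve, 60); (Eve, NULL); (Frank, NULL); (Ken, NULL); (Yara, NULL); (Yara, NULL)

Step 1 — x INNER JOIN y on cust_id → 6 row(s).
Then LEFT JOIN `orders z` on rid: each of those 6 rows is kept; rows whose y.rid has no match in z get NULL for z's columns.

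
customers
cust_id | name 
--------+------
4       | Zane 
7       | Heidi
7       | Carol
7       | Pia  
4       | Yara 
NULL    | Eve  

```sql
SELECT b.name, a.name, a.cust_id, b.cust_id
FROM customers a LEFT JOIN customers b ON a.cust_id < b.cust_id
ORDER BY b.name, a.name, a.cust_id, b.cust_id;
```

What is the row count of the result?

10

LEFT JOIN keeps every row from `customers a`; unmatched rows get NULL for `customers b`'s columns.
Matching on a.cust_id < b.cust_id. A NULL in a compared column never satisfies the condition.
- a (cust_id=4) pairs with 3 row(s) of b.
- a (cust_id=7) has no partner → padded with NULL.
- a (cust_id=7) has no partner → padded with NULL.
- a (cust_id=7) has no partner → padded with NULL.
- a (cust_id=4) pairs with 3 row(s) of b.
- a (cust_id=NULL) has no partner → padded with NULL.
Total: 6 matched + 4 padded = 10 rows.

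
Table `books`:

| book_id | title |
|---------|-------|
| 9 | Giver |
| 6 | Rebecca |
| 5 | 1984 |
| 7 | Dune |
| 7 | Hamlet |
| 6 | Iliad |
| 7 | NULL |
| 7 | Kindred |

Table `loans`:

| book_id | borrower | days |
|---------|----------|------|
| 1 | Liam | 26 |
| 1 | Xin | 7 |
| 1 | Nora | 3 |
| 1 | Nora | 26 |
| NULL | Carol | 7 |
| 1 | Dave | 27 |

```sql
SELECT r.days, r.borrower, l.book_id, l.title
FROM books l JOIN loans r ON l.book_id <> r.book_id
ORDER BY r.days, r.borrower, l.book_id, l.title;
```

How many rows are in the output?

INNER JOIN keeps only pairs where the ON condition holds.
Matching on l.book_id <> r.book_id. A NULL in a compared column never satisfies the condition.
Matched pairs: 40.
Total: 40 rows.

40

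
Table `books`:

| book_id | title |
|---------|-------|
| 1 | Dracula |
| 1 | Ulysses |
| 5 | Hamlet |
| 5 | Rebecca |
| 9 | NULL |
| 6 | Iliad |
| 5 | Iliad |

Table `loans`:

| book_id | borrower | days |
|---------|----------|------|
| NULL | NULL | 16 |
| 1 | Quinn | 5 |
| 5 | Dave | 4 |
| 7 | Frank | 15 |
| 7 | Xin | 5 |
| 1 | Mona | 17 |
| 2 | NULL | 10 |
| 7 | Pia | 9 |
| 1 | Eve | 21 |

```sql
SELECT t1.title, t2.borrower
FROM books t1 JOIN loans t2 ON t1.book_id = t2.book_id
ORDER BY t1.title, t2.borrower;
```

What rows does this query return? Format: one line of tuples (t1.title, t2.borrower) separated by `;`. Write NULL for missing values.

INNER JOIN keeps only pairs where the ON condition holds.
Matching on t1.book_id = t2.book_id. A NULL in a compared column never satisfies the condition.
- t1 row (book_id=1): matches 3 t2 row(s) → 3 output row(s).
- t1 row (book_id=1): matches 3 t2 row(s) → 3 output row(s).
- t1 row (book_id=5): matches 1 t2 row(s) → 1 output row(s).
- t1 row (book_id=5): matches 1 t2 row(s) → 1 output row(s).
- t1 row (book_id=9): no match → dropped.
- t1 row (book_id=6): no match → dropped.
- t1 row (book_id=5): matches 1 t2 row(s) → 1 output row(s).
After projecting and ordering:
t1.title | t2.borrower
Dracula | Eve
Dracula | Mona
Dracula | Quinn
Hamlet | Dave
Iliad | Dave
Rebecca | Dave
Ulysses | Eve
Ulysses | Mona
Ulysses | Quinn

(Dracula, Eve); (Dracula, Mona); (Dracula, Quinn); (Hamlet, Dave); (Iliad, Dave); (Rebecca, Dave); (Ulysses, Eve); (Ulysses, Mona); (Ulysses, Quinn)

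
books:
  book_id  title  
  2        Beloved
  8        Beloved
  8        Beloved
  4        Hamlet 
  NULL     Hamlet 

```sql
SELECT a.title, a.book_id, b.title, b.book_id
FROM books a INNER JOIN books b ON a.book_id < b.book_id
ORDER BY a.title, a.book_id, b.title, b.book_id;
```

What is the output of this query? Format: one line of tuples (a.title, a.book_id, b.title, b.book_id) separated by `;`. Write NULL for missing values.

INNER JOIN keeps only pairs where the ON condition holds.
Matching on a.book_id < b.book_id. A NULL in a compared column never satisfies the condition.
- book_id=2: 3 matching b row(s), so 3 row(s) emitted.
- book_id=8: no matching b row, dropped.
- book_id=8: no matching b row, dropped.
- book_id=4: 2 matching b row(s), so 2 row(s) emitted.
- book_id=NULL: no matching b row, dropped.
After projecting and ordering:
a.title | a.book_id | b.title | b.book_id
Beloved | 2 | Beloved | 8
Beloved | 2 | Beloved | 8
Beloved | 2 | Hamlet | 4
Hamlet | 4 | Beloved | 8
Hamlet | 4 | Beloved | 8

(Beloved, 2, Beloved, 8); (Beloved, 2, Beloved, 8); (Beloved, 2, Hamlet, 4); (Hamlet, 4, Beloved, 8); (Hamlet, 4, Beloved, 8)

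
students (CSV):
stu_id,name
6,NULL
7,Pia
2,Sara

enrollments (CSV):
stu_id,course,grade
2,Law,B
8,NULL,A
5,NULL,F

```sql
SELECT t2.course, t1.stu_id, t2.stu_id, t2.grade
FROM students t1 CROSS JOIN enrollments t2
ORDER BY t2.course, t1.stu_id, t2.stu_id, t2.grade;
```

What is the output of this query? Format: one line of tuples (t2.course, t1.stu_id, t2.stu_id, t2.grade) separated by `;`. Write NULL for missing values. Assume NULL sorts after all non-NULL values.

CROSS JOIN pairs every row of `students` with every row of `enrollments`: 3 × 3 = 9 rows.
After projecting and ordering:
t2.course | t1.stu_id | t2.stu_id | t2.grade
Law | 2 | 2 | B
Law | 6 | 2 | B
Law | 7 | 2 | B
NULL | 2 | 5 | F
NULL | 2 | 8 | A
NULL | 6 | 5 | F
NULL | 6 | 8 | A
NULL | 7 | 5 | F
NULL | 7 | 8 | A

(Law, 2, 2, B); (Law, 6, 2, B); (Law, 7, 2, B); (NULL, 2, 5, F); (NULL, 2, 8, A); (NULL, 6, 5, F); (NULL, 6, 8, A); (NULL, 7, 5, F); (NULL, 7, 8, A)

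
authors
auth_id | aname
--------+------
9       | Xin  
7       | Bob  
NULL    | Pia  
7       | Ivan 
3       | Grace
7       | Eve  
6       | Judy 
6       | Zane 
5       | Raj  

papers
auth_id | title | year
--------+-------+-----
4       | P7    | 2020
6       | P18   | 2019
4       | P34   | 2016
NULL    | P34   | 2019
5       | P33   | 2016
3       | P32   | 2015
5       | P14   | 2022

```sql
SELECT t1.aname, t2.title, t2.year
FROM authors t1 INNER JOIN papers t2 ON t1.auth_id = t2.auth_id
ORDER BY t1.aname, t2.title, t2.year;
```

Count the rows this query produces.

INNER JOIN keeps only pairs where the ON condition holds.
Matching on t1.auth_id = t2.auth_id. A NULL in a compared column never satisfies the condition.
- t1[0] auth_id=9 → no match; dropped.
- t1[1] auth_id=7 → no match; dropped.
- t1[2] auth_id=NULL → no match; dropped.
- t1[3] auth_id=7 → no match; dropped.
- t1[4] auth_id=3 → 1 match(es) in t2 → 1 row(s).
- t1[5] auth_id=7 → no match; dropped.
- t1[6] auth_id=6 → 1 match(es) in t2 → 1 row(s).
- t1[7] auth_id=6 → 1 match(es) in t2 → 1 row(s).
- t1[8] auth_id=5 → 2 match(es) in t2 → 2 row(s).
Total: 5 rows.

5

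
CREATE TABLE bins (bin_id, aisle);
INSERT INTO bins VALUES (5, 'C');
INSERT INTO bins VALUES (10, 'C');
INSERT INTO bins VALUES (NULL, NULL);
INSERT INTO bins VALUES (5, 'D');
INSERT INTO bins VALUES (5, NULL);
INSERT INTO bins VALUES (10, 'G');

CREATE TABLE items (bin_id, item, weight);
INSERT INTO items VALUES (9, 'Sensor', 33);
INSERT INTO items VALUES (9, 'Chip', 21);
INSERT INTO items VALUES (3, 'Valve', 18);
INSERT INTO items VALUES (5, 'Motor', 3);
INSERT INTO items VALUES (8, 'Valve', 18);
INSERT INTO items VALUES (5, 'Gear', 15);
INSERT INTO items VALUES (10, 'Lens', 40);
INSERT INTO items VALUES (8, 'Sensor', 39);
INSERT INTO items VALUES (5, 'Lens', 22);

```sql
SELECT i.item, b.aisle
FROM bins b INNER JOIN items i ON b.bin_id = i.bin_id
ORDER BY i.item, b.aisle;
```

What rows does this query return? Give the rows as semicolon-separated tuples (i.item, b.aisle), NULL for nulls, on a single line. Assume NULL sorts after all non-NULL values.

INNER JOIN keeps only pairs where the ON condition holds.
Matching on b.bin_id = i.bin_id. A NULL in a compared column never satisfies the condition.
- bin_id=5: 3 matching i row(s), so 3 row(s) emitted.
- bin_id=10: 1 matching i row(s), so 1 row(s) emitted.
- bin_id=NULL: no matching i row, dropped.
- bin_id=5: 3 matching i row(s), so 3 row(s) emitted.
- bin_id=5: 3 matching i row(s), so 3 row(s) emitted.
- bin_id=10: 1 matching i row(s), so 1 row(s) emitted.

(Gear, C); (Gear, D); (Gear, NULL); (Lens, C); (Lens, C); (Lens, D); (Lens, G); (Lens, NULL); (Motor, C); (Motor, D); (Motor, NULL)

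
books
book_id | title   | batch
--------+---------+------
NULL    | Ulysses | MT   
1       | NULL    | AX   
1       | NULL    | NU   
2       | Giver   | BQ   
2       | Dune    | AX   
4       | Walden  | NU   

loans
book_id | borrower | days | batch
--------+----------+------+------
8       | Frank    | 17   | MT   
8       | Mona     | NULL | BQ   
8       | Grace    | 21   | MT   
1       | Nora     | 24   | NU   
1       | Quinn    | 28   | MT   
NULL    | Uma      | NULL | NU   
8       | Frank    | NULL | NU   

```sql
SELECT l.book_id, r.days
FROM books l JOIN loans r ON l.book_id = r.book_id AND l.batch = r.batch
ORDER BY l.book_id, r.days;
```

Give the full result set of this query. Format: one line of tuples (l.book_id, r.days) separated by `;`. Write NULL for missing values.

INNER JOIN keeps only pairs where the ON condition holds.
Matching on l.book_id = r.book_id AND l.batch = r.batch. A NULL in a compared column never satisfies the condition.
- l (book_id=NULL, batch=MT) has no partner → excluded.
- l (book_id=1, batch=AX) has no partner → excluded.
- l (book_id=1, batch=NU) pairs with 1 row(s) of r.
- l (book_id=2, batch=BQ) has no partner → excluded.
- l (book_id=2, batch=AX) has no partner → excluded.
- l (book_id=4, batch=NU) has no partner → excluded.
After projecting and ordering:
l.book_id | r.days
1 | 24

(1, 24)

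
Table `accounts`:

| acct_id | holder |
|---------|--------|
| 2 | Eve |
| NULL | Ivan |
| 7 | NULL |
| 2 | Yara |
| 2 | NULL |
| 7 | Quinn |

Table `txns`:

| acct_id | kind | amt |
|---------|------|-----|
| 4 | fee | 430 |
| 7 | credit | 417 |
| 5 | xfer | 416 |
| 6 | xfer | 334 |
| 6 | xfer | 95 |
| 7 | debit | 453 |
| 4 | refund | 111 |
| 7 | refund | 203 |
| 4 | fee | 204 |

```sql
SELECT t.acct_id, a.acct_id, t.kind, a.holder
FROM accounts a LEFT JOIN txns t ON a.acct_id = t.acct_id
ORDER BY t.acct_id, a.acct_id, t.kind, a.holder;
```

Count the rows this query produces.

10

LEFT JOIN keeps every row from `accounts`; unmatched rows get NULL for `txns`'s columns.
Matching on a.acct_id = t.acct_id. A NULL in a compared column never satisfies the condition.
- a (acct_id=2) has no partner → padded with NULL.
- a (acct_id=NULL) has no partner → padded with NULL.
- a (acct_id=7) pairs with 3 row(s) of t.
- a (acct_id=2) has no partner → padded with NULL.
- a (acct_id=2) has no partner → padded with NULL.
- a (acct_id=7) pairs with 3 row(s) of t.
Total: 6 matched + 4 padded = 10 rows.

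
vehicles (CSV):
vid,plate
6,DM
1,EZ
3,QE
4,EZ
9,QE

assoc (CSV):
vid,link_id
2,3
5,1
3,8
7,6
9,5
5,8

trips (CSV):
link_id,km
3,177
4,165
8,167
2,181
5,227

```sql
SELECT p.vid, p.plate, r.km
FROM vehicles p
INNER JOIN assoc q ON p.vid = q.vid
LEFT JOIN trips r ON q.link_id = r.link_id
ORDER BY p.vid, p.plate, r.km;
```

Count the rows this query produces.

2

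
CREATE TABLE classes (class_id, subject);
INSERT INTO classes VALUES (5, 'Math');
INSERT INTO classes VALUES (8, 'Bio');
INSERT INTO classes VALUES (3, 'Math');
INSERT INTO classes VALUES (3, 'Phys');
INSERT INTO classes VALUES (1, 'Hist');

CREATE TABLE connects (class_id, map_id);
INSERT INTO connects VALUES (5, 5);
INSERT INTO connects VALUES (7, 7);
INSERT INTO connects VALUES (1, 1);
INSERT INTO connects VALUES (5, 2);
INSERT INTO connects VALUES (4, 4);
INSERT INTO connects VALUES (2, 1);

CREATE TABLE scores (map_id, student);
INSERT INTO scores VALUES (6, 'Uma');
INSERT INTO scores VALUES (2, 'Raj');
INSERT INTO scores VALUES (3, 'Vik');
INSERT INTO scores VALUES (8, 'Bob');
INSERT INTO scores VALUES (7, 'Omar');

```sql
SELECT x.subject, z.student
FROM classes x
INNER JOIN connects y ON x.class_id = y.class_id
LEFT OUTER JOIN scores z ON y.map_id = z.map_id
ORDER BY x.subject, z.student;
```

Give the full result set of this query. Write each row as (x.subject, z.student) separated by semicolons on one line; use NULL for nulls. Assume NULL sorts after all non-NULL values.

(Hist, NULL); (Math, Raj); (Math, NULL)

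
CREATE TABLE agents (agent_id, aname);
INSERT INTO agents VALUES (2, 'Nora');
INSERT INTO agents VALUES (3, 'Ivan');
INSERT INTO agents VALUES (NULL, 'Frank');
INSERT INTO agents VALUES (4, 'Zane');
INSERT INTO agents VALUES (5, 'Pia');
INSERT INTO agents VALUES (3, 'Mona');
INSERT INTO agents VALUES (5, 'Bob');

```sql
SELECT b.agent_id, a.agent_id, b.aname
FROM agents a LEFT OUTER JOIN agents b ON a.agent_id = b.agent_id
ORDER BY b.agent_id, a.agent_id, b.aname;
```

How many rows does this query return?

11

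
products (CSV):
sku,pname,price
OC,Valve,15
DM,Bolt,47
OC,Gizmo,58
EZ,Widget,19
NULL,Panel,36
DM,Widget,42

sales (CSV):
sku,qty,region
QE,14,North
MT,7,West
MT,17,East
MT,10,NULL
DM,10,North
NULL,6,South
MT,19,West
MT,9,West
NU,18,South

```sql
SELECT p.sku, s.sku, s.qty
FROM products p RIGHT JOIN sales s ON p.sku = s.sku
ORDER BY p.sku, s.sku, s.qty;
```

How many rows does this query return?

10

RIGHT JOIN keeps every row from `sales`; unmatched rows get NULL for `products`'s columns.
Matching on p.sku = s.sku. A NULL in a compared column never satisfies the condition.
- p row (sku=OC): no match.
- p row (sku=DM): matches 1 s row(s) → 1 output row(s).
- p row (sku=OC): no match.
- p row (sku=EZ): no match.
- p row (sku=NULL): no match.
- p row (sku=DM): matches 1 s row(s) → 1 output row(s).
- plus 8 unmatched s row(s), each kept with NULL p columns.
Total: 2 matched + 8 padded = 10 rows.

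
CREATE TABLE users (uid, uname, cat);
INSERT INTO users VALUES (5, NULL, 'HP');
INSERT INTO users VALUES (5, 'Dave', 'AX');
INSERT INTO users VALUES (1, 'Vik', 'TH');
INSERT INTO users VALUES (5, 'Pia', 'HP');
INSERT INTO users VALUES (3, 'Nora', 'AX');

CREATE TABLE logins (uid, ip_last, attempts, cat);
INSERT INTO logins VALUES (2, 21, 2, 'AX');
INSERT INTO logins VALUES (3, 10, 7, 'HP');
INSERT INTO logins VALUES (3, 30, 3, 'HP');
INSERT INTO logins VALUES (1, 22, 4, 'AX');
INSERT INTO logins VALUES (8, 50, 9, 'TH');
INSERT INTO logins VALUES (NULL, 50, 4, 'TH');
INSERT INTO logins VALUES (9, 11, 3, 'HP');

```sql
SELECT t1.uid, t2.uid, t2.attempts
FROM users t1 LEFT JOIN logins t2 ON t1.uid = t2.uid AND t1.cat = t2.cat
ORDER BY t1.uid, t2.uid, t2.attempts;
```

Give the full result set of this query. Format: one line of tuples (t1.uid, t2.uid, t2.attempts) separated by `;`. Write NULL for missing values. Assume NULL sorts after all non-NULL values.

(1, NULL, NULL); (3, NULL, NULL); (5, NULL, NULL); (5, NULL, NULL); (5, NULL, NULL)

LEFT JOIN keeps every row from `users`; unmatched rows get NULL for `logins`'s columns.
Matching on t1.uid = t2.uid AND t1.cat = t2.cat. A NULL in a compared column never satisfies the condition.
- t1[0] uid=5, cat=HP → no match; kept with NULLs on the t2 side.
- t1[1] uid=5, cat=AX → no match; kept with NULLs on the t2 side.
- t1[2] uid=1, cat=TH → no match; kept with NULLs on the t2 side.
- t1[3] uid=5, cat=HP → no match; kept with NULLs on the t2 side.
- t1[4] uid=3, cat=AX → no match; kept with NULLs on the t2 side.
After projecting and ordering:
t1.uid | t2.uid | t2.attempts
1 | NULL | NULL
3 | NULL | NULL
5 | NULL | NULL
5 | NULL | NULL
5 | NULL | NULL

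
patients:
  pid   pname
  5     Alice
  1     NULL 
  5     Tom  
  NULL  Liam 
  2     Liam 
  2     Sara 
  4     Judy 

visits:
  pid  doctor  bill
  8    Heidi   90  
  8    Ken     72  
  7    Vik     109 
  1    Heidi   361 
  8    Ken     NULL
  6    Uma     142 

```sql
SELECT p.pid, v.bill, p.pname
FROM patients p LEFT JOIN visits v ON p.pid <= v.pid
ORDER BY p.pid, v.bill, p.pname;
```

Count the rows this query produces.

32

LEFT JOIN keeps every row from `patients`; unmatched rows get NULL for `visits`'s columns.
Matching on p.pid <= v.pid. A NULL in a compared column never satisfies the condition.
- p (pid=5) pairs with 5 row(s) of v.
- p (pid=1) pairs with 6 row(s) of v.
- p (pid=5) pairs with 5 row(s) of v.
- p (pid=NULL) has no partner → padded with NULL.
- p (pid=2) pairs with 5 row(s) of v.
- p (pid=2) pairs with 5 row(s) of v.
- p (pid=4) pairs with 5 row(s) of v.
Total: 31 matched + 1 padded = 32 rows.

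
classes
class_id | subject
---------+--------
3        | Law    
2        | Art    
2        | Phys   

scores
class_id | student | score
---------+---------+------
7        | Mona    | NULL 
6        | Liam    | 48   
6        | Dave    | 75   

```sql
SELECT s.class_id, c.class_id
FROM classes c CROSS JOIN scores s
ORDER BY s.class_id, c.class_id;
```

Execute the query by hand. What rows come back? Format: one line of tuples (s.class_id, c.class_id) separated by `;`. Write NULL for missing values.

(6, 2); (6, 2); (6, 2); (6, 2); (6, 3); (6, 3); (7, 2); (7, 2); (7, 3)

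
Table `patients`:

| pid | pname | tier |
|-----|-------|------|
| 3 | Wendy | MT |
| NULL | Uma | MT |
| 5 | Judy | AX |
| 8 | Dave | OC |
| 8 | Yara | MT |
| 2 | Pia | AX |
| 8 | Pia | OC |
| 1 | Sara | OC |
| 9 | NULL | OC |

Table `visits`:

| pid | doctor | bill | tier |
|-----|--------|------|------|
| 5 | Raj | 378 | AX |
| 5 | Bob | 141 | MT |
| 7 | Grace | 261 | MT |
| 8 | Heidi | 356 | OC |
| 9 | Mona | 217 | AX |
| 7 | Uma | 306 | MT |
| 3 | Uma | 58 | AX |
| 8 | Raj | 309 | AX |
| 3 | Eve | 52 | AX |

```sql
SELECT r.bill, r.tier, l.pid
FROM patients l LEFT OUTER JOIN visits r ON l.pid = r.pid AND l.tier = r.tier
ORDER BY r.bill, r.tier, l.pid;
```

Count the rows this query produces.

9

LEFT JOIN keeps every row from `patients`; unmatched rows get NULL for `visits`'s columns.
Matching on l.pid = r.pid AND l.tier = r.tier. A NULL in a compared column never satisfies the condition.
- l row (pid=3, tier=MT): no match → kept, r columns NULL.
- l row (pid=NULL, tier=MT): no match → kept, r columns NULL.
- l row (pid=5, tier=AX): matches 1 r row(s) → 1 output row(s).
- l row (pid=8, tier=OC): matches 1 r row(s) → 1 output row(s).
- l row (pid=8, tier=MT): no match → kept, r columns NULL.
- l row (pid=2, tier=AX): no match → kept, r columns NULL.
- l row (pid=8, tier=OC): matches 1 r row(s) → 1 output row(s).
- l row (pid=1, tier=OC): no match → kept, r columns NULL.
- l row (pid=9, tier=OC): no match → kept, r columns NULL.
Total: 3 matched + 6 padded = 9 rows.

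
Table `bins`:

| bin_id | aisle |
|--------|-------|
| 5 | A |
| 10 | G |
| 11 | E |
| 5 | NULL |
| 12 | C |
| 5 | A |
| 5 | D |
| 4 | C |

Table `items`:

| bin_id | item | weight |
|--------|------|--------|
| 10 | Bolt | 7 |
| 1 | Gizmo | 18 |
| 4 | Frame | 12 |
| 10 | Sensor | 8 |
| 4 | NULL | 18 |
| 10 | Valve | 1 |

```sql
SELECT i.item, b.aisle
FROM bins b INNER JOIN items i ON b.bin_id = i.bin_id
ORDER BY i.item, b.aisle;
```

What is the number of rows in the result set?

INNER JOIN keeps only pairs where the ON condition holds.
Matching on b.bin_id = i.bin_id.
- b (bin_id=5) has no partner → excluded.
- b (bin_id=10) pairs with 3 row(s) of i.
- b (bin_id=11) has no partner → excluded.
- b (bin_id=5) has no partner → excluded.
- b (bin_id=12) has no partner → excluded.
- b (bin_id=5) has no partner → excluded.
- b (bin_id=5) has no partner → excluded.
- b (bin_id=4) pairs with 2 row(s) of i.
Total: 5 rows.

5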